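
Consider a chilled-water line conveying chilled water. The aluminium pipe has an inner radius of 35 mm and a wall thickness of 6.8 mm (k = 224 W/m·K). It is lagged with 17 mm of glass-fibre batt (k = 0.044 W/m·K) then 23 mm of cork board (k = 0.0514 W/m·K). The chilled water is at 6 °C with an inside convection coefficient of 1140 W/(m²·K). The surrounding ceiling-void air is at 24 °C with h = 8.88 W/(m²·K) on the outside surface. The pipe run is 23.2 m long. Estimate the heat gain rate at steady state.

Radial resistances (cylindrical: R_cond = ln(r_o/r_i)/(2πkL), R_conv = 1/(h·2πrL)):
R_inner film = 1/(h_i·2πr₁L) = 1/(1140×2π×0.035×23.2) = 1.719×10^-4 K/W
R_aluminium pipe wall = ln(41.8/35)/(2π×224×23.2) = 5.438×10^-6 K/W
R_glass-fibre batt = ln(58.8/41.8)/(2π×0.044×23.2) = 0.0532 K/W
R_cork board = ln(81.8/58.8)/(2π×0.0514×23.2) = 0.04406 K/W
R_outer film = 1/(h_o·2πr_oL) = 1/(8.88×2π×0.0818×23.2) = 0.009444 K/W
R_total = 0.1069 K/W
Q = ΔT/R_total = 18/0.1069

Q ≈ 168 W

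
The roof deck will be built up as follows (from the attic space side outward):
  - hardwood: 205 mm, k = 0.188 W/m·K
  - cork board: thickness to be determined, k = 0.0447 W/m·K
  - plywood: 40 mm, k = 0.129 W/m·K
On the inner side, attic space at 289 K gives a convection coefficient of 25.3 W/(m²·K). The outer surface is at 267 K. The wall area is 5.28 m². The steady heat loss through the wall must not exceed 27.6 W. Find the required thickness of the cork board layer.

Model the wall as resistances in series:
R_inner film = 1/(h_i·A) = 1/(25.3×5.28) = 0.007486 K/W
R_hardwood = L/(kA) = 0.205/(0.188×5.28) = 0.2065 K/W
R_plywood = L/(kA) = 0.04/(0.129×5.28) = 0.05873 K/W
Sum of the known resistances R_other = 0.2727 K/W
Required total resistance R_tot = ΔT/Q_allow = 22/27.6 = 0.7971 K/W
R_cork board = R_tot − R_other = 0.5244 K/W
L = R·k·A = 0.5244×0.0447×5.28

L ≈ 124 mm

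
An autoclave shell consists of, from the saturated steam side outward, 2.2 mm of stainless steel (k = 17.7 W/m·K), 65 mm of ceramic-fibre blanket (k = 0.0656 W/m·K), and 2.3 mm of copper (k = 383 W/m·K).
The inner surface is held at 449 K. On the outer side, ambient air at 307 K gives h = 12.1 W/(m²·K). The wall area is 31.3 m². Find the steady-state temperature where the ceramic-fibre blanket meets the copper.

T ≈ 318 K

Using the resistance-network approach (series):
R_stainless steel = L/(kA) = 0.0022/(17.7×31.3) = 3.971×10^-6 K/W
R_ceramic-fibre blanket = L/(kA) = 0.065/(0.0656×31.3) = 0.03166 K/W
R_copper = L/(kA) = 0.0023/(383×31.3) = 1.919×10^-7 K/W
R_outer film = 1/(h_o·A) = 1/(12.1×31.3) = 0.00264 K/W
R_total = 0.0343 K/W;  Q = ΔT/R_total = 142/0.0343 = 4140 W
T_interface = T_inner − Q·ΣR(inner→interface) = 449 − 4140×0.03166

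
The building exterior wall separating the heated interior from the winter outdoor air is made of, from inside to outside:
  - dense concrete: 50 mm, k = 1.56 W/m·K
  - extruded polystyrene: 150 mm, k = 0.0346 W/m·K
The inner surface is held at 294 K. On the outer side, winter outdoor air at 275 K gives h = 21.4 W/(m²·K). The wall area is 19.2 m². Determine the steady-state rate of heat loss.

Thermal resistances in series:
R_dense concrete = L/(kA) = 0.05/(1.56×19.2) = 0.001669 K/W
R_extruded polystyrene = L/(kA) = 0.15/(0.0346×19.2) = 0.2258 K/W
R_outer film = 1/(h_o·A) = 1/(21.4×19.2) = 0.002434 K/W
R_total = 0.2299 K/W
Q = ΔT / R_total = 19 / 0.2299

Q ≈ 82.6 W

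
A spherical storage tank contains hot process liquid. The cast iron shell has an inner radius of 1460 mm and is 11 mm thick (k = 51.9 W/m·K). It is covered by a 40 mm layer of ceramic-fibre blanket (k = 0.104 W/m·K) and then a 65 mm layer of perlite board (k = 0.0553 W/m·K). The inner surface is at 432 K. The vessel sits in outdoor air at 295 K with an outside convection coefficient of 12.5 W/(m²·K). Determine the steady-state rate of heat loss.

Q ≈ 2460 W

Spherical conduction: R = (1/r_in − 1/r_out)/(4πk) per layer; series-sum.
R_cast iron shell = (1/1.46 − 1/1.471)/(4π×51.9) = 7.853×10^-6 K/W
R_ceramic-fibre blanket = (1/1.471 − 1/1.511)/(4π×0.104) = 0.01377 K/W
R_perlite board = (1/1.511 − 1/1.576)/(4π×0.0553) = 0.03928 K/W
R_outer film = 1/(h·4πr_o²) = 1/(12.5×4π×1.576²) = 0.002563 K/W
R_total = 0.05562 K/W
Q = ΔT/R_total = 137/0.05562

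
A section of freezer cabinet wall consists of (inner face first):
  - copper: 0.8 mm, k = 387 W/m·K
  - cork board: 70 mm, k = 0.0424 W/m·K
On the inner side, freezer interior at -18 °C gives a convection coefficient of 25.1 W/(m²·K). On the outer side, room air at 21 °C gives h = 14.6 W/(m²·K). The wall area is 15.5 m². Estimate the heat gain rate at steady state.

Series thermal resistances:
R_inner film = 1/(h_i·A) = 1/(25.1×15.5) = 0.00257 K/W
R_copper = L/(kA) = 0.0008/(387×15.5) = 1.334×10^-7 K/W
R_cork board = L/(kA) = 0.07/(0.0424×15.5) = 0.1065 K/W
R_outer film = 1/(h_o·A) = 1/(14.6×15.5) = 0.004419 K/W
R_total = 0.1135 K/W
Q = ΔT / R_total = 39 / 0.1135

Q ≈ 344 W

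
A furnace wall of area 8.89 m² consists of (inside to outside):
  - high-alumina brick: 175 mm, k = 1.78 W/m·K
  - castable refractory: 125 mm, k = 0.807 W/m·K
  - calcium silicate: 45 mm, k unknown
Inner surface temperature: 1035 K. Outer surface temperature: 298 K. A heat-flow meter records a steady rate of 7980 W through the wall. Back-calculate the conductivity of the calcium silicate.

Thermal resistances in series:
R_high-alumina brick = L/(kA) = 0.175/(1.78×8.89) = 0.01106 K/W
R_castable refractory = L/(kA) = 0.125/(0.807×8.89) = 0.01742 K/W
Sum of known resistances R_other = 0.02848 K/W
Total R = ΔT/Q = 737/7980 = 0.09236 K/W
R_calcium silicate = R_total − R_other = 0.06387 K/W
k = L/(R·A) = 0.045/(0.06387×8.89)

k ≈ 0.0792 W/(m·K)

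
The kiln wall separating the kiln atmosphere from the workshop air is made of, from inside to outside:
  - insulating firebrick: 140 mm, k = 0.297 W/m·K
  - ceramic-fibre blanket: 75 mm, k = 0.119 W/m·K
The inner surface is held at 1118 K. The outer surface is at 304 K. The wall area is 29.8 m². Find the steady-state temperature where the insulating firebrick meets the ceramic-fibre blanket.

T ≈ 770 K

Series thermal resistances:
R_insulating firebrick = L/(kA) = 0.14/(0.297×29.8) = 0.01582 K/W
R_ceramic-fibre blanket = L/(kA) = 0.075/(0.119×29.8) = 0.02115 K/W
R_total = 0.03697 K/W;  Q = ΔT/R_total = 814/0.03697 = 22020 W
T_interface = T_inner − Q·ΣR(inner→interface) = 1118 − 22000×0.01582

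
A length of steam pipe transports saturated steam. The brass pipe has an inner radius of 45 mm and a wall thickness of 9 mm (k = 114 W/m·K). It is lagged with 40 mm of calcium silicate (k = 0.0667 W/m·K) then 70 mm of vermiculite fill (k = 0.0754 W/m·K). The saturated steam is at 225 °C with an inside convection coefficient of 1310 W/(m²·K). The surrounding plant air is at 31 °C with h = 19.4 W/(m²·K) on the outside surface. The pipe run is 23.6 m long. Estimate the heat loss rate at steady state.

Q ≈ 1800 W

Per-layer cylindrical resistances, series-summed:
R_inner film = 1/(h_i·2πr₁L) = 1/(1310×2π×0.045×23.6) = 1.144×10^-4 K/W
R_brass pipe wall = ln(54/45)/(2π×114×23.6) = 1.079×10^-5 K/W
R_calcium silicate = ln(94/54)/(2π×0.0667×23.6) = 0.05604 K/W
R_vermiculite fill = ln(164/94)/(2π×0.0754×23.6) = 0.04978 K/W
R_outer film = 1/(h_o·2πr_oL) = 1/(19.4×2π×0.164×23.6) = 0.00212 K/W
R_total = 0.1081 K/W
Q = ΔT/R_total = 194/0.1081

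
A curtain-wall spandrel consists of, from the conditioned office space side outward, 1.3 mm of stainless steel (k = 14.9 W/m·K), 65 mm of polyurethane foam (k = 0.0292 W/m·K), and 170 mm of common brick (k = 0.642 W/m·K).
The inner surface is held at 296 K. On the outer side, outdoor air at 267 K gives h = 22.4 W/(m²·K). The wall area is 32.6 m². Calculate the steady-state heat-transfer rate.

Model the wall as resistances in series:
R_stainless steel = L/(kA) = 0.0013/(14.9×32.6) = 2.676×10^-6 K/W
R_polyurethane foam = L/(kA) = 0.065/(0.0292×32.6) = 0.06828 K/W
R_common brick = L/(kA) = 0.17/(0.642×32.6) = 0.008123 K/W
R_outer film = 1/(h_o·A) = 1/(22.4×32.6) = 0.001369 K/W
R_total = 0.07778 K/W
Q = ΔT / R_total = 29 / 0.07778

Q ≈ 373 W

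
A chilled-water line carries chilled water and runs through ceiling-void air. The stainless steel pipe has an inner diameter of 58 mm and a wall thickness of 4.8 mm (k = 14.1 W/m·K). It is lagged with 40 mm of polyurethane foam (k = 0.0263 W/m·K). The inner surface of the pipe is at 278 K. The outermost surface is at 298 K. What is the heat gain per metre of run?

For a radial system each layer contributes R = ln(r_out/r_in)/(2πkL); films add R = 1/(hA).
R_stainless steel pipe wall = ln(33.8/29)/(2π×14.1×1) = 0.001729 K/W
R_polyurethane foam = ln(73.8/33.8)/(2π×0.0263×1) = 4.726 K/W
R_total = 4.727 K/W
Q = ΔT/R_total = 20/4.727

q′ ≈ 4.23 W/m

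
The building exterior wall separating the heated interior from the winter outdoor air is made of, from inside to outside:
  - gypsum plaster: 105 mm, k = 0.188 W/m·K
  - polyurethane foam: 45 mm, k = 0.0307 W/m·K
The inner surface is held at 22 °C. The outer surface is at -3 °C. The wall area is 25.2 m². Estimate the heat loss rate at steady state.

Series thermal resistances:
R_gypsum plaster = L/(kA) = 0.105/(0.188×25.2) = 0.02216 K/W
R_polyurethane foam = L/(kA) = 0.045/(0.0307×25.2) = 0.05817 K/W
R_total = 0.08033 K/W
Q = ΔT / R_total = 25 / 0.08033

Q ≈ 311 W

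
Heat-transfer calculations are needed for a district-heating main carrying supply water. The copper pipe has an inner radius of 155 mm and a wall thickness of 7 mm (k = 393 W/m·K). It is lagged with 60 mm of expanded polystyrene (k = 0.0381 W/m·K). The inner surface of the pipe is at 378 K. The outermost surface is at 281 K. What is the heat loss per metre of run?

q′ ≈ 73.7 W/m

Per-layer cylindrical resistances, series-summed:
R_copper pipe wall = ln(162/155)/(2π×393×1) = 1.789×10^-5 K/W
R_expanded polystyrene = ln(222/162)/(2π×0.0381×1) = 1.316 K/W
R_total = 1.316 K/W
Q = ΔT/R_total = 97/1.316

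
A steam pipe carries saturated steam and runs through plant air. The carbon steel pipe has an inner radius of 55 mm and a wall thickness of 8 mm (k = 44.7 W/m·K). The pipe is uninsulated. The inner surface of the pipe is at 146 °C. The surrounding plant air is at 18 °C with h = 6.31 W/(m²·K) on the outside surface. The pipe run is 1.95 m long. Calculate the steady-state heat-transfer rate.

Q ≈ 623 W

Cylindrical conduction, so R = ln(r₂/r₁)/(2πkL) per layer, in series:
R_carbon steel pipe wall = ln(63/55)/(2π×44.7×1.95) = 2.48×10^-4 K/W
R_outer film = 1/(h_o·2πr_oL) = 1/(6.31×2π×0.063×1.95) = 0.2053 K/W
R_total = 0.2056 K/W
Q = ΔT/R_total = 128/0.2056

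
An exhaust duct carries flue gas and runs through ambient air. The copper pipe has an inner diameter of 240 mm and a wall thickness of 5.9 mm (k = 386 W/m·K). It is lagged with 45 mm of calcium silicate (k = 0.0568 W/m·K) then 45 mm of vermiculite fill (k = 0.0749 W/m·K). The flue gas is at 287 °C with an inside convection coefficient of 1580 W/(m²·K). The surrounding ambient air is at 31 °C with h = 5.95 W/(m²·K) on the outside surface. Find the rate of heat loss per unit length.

q′ ≈ 173 W/m

Per-layer cylindrical resistances, series-summed:
R_inner film = 1/(h_i·2πr₁L) = 1/(1580×2π×0.12×1) = 8.394×10^-4 K/W
R_copper pipe wall = ln(125.9/120)/(2π×386×1) = 1.979×10^-5 K/W
R_calcium silicate = ln(170.9/125.9)/(2π×0.0568×1) = 0.8563 K/W
R_vermiculite fill = ln(215.9/170.9)/(2π×0.0749×1) = 0.4967 K/W
R_outer film = 1/(h_o·2πr_oL) = 1/(5.95×2π×0.2159×1) = 0.1239 K/W
R_total = 1.478 K/W
Q = ΔT/R_total = 256/1.478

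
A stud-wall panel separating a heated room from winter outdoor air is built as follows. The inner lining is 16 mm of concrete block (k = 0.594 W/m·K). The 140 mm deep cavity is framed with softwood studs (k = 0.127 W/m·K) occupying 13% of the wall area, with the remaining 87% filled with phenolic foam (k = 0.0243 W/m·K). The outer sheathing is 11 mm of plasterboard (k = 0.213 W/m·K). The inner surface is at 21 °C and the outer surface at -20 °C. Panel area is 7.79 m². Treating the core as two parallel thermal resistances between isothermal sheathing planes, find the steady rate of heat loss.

Sheathing layers in series; stud and cavity paths in parallel between them.
R_inner = 0.016/(0.594×7.79) = 0.003458 K/W
R_stud  = 0.14/(0.127×0.13×7.79) = 1.089 K/W
R_cav   = 0.14/(0.0243×0.87×7.79) = 0.8501 K/W
1/R_core = 1/R_stud + 1/R_cav → R_core = 0.4773 K/W
R_outer = 0.011/(0.213×7.79) = 0.006629 K/W
R_total = 0.4874 K/W
Q = ΔT/R_total = 41/0.4874

Q ≈ 84.1 W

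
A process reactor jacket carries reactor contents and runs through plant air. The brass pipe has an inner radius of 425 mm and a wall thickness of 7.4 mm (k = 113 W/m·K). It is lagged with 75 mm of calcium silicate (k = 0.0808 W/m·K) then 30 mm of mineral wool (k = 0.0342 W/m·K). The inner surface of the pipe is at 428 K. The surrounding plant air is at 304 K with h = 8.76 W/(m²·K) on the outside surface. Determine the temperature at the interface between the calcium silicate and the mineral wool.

Cylindrical conduction, so R = ln(r₂/r₁)/(2πkL) per layer, in series:
R_brass pipe wall = ln(432.4/425)/(2π×113×1) = 2.431×10^-5 K/W
R_calcium silicate = ln(507.4/432.4)/(2π×0.0808×1) = 0.3151 K/W
R_mineral wool = ln(537.4/507.4)/(2π×0.0342×1) = 0.2673 K/W
R_outer film = 1/(h_o·2πr_oL) = 1/(8.76×2π×0.5374×1) = 0.03381 K/W
R_total = 0.6162 K/W
Q = ΔT/R_total = 124/0.6162
Q = 201 W/m
T_interface = T_inner − Q·ΣR(inner→interface) = 428 − 201×0.3151

T ≈ 365 K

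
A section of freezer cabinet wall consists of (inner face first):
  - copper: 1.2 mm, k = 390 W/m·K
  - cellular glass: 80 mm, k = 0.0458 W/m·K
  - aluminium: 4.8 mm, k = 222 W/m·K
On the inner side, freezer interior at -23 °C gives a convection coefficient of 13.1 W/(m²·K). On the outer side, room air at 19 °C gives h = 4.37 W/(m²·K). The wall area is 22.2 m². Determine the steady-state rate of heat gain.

Treating each layer as a thermal resistance in series:
R_inner film = 1/(h_i·A) = 1/(13.1×22.2) = 0.003439 K/W
R_copper = L/(kA) = 0.0012/(390×22.2) = 1.386×10^-7 K/W
R_cellular glass = L/(kA) = 0.08/(0.0458×22.2) = 0.07868 K/W
R_aluminium = L/(kA) = 0.0048/(222×22.2) = 9.739×10^-7 K/W
R_outer film = 1/(h_o·A) = 1/(4.37×22.2) = 0.01031 K/W
R_total = 0.09243 K/W
Q = ΔT / R_total = 42 / 0.09243

Q ≈ 454 W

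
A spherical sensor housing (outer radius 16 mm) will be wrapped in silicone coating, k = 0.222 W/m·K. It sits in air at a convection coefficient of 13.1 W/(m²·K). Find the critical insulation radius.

r_cr ≈ 33.9 mm

For a sphere r_cr = 2k/h = 2×0.222/13.1
r_cr = 33.9 mm; since the bare radius (16 mm) is below r_cr, adding a thin layer of insulation will *increase* heat loss.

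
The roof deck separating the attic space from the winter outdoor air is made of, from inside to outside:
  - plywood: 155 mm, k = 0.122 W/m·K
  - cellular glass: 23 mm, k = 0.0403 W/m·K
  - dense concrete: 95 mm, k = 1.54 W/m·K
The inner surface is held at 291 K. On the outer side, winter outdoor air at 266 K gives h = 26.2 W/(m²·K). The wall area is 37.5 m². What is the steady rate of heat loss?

Treating each layer as a thermal resistance in series:
R_plywood = L/(kA) = 0.155/(0.122×37.5) = 0.03388 K/W
R_cellular glass = L/(kA) = 0.023/(0.0403×37.5) = 0.01522 K/W
R_dense concrete = L/(kA) = 0.095/(1.54×37.5) = 0.001645 K/W
R_outer film = 1/(h_o·A) = 1/(26.2×37.5) = 0.001018 K/W
R_total = 0.05176 K/W
Q = ΔT / R_total = 25 / 0.05176

Q ≈ 483 W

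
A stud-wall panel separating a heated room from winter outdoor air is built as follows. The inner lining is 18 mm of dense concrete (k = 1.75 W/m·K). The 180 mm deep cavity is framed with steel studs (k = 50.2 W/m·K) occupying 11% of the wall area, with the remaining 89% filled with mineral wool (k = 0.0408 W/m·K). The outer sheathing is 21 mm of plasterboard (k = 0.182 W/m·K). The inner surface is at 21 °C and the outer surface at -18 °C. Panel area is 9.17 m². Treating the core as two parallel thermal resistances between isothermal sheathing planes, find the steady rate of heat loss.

Q ≈ 2260 W

Sheathing layers in series; stud and cavity paths in parallel between them.
R_inner = 0.018/(1.75×9.17) = 0.001122 K/W
R_stud  = 0.18/(50.2×0.11×9.17) = 0.003555 K/W
R_cav   = 0.18/(0.0408×0.89×9.17) = 0.5406 K/W
1/R_core = 1/R_stud + 1/R_cav → R_core = 0.003532 K/W
R_outer = 0.021/(0.182×9.17) = 0.01258 K/W
R_total = 0.01724 K/W
Q = ΔT/R_total = 39/0.01724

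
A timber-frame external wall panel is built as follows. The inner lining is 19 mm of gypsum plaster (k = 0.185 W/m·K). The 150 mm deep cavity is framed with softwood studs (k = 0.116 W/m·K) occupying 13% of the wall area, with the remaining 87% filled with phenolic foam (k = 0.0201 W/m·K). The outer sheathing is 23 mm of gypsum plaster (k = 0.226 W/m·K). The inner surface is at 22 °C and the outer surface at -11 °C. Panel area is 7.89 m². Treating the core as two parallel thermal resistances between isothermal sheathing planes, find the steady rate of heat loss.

Q ≈ 54.1 W

Sheathing layers in series; stud and cavity paths in parallel between them.
R_inner = 0.019/(0.185×7.89) = 0.01302 K/W
R_stud  = 0.15/(0.116×0.13×7.89) = 1.261 K/W
R_cav   = 0.15/(0.0201×0.87×7.89) = 1.087 K/W
1/R_core = 1/R_stud + 1/R_cav → R_core = 0.5838 K/W
R_outer = 0.023/(0.226×7.89) = 0.0129 K/W
R_total = 0.6097 K/W
Q = ΔT/R_total = 33/0.6097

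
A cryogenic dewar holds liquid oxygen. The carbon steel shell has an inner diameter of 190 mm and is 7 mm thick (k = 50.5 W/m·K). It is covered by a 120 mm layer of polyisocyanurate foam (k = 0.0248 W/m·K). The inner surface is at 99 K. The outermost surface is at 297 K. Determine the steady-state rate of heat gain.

Q ≈ 11.6 W

Spherical conduction: R = (1/r_in − 1/r_out)/(4πk) per layer; series-sum.
R_carbon steel shell = (1/0.095 − 1/0.102)/(4π×50.5) = 0.001138 K/W
R_polyisocyanurate foam = (1/0.102 − 1/0.222)/(4π×0.0248) = 17 K/W
R_total = 17.01 K/W
Q = ΔT/R_total = 198/17.01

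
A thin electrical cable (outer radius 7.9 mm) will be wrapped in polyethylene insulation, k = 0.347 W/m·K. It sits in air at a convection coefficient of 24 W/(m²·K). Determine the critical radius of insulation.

For a cylinder r_cr = k/h = 0.347/24
r_cr = 14.5 mm; since the bare radius (7.9 mm) is below r_cr, adding a thin layer of insulation will *increase* heat loss.

r_cr ≈ 14.5 mm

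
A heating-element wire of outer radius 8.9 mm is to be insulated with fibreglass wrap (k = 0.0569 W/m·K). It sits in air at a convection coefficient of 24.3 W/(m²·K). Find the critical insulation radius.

r_cr ≈ 2.34 mm

For a cylinder r_cr = k/h = 0.0569/24.3
r_cr = 2.34 mm; since the bare radius (8.9 mm) is above r_cr, any added insulation will reduce heat loss.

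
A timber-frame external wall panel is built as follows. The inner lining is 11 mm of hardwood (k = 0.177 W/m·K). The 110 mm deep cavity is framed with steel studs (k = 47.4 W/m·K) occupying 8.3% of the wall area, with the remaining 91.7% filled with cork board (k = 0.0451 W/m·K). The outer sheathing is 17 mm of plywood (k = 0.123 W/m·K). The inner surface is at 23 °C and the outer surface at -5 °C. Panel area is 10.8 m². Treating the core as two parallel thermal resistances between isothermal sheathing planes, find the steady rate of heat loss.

Q ≈ 1330 W

Sheathing layers in series; stud and cavity paths in parallel between them.
R_inner = 0.011/(0.177×10.8) = 0.005754 K/W
R_stud  = 0.11/(47.4×0.083×10.8) = 0.002589 K/W
R_cav   = 0.11/(0.0451×0.917×10.8) = 0.2463 K/W
1/R_core = 1/R_stud + 1/R_cav → R_core = 0.002562 K/W
R_outer = 0.017/(0.123×10.8) = 0.0128 K/W
R_total = 0.02111 K/W
Q = ΔT/R_total = 28/0.02111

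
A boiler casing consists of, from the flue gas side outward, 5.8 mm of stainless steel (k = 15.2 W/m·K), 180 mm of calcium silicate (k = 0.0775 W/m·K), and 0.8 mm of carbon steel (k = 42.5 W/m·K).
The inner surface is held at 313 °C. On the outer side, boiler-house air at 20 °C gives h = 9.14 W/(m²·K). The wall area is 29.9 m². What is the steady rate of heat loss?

Thermal resistances in series:
R_stainless steel = L/(kA) = 0.0058/(15.2×29.9) = 1.276×10^-5 K/W
R_calcium silicate = L/(kA) = 0.18/(0.0775×29.9) = 0.07768 K/W
R_carbon steel = L/(kA) = 0.0008/(42.5×29.9) = 6.295×10^-7 K/W
R_outer film = 1/(h_o·A) = 1/(9.14×29.9) = 0.003659 K/W
R_total = 0.08135 K/W
Q = ΔT / R_total = 293 / 0.08135

Q ≈ 3600 W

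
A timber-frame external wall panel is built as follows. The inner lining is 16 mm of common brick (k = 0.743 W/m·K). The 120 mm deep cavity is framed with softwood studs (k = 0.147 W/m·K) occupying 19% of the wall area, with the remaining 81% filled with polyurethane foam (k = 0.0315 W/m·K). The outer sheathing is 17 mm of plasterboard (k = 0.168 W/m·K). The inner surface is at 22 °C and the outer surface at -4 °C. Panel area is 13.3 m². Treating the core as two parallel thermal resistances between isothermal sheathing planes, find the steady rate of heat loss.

Q ≈ 146 W

Sheathing layers in series; stud and cavity paths in parallel between them.
R_inner = 0.016/(0.743×13.3) = 0.001619 K/W
R_stud  = 0.12/(0.147×0.19×13.3) = 0.323 K/W
R_cav   = 0.12/(0.0315×0.81×13.3) = 0.3536 K/W
1/R_core = 1/R_stud + 1/R_cav → R_core = 0.1688 K/W
R_outer = 0.017/(0.168×13.3) = 0.007608 K/W
R_total = 0.178 K/W
Q = ΔT/R_total = 26/0.178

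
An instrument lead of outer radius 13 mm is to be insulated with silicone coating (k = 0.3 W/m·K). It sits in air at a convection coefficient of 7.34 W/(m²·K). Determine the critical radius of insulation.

r_cr ≈ 40.9 mm

For a cylinder r_cr = k/h = 0.3/7.34
r_cr = 40.9 mm; since the bare radius (13 mm) is below r_cr, adding a thin layer of insulation will *increase* heat loss.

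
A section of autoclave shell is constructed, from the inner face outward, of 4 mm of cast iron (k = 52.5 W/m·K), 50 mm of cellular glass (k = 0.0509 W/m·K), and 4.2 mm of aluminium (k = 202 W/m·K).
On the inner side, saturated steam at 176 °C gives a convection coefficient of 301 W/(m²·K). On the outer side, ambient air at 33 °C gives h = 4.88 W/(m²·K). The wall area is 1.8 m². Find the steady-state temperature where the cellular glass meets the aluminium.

T ≈ 57.6 °C

Treating each layer as a thermal resistance in series:
R_inner film = 1/(h_i·A) = 1/(301×1.8) = 0.001846 K/W
R_cast iron = L/(kA) = 0.004/(52.5×1.8) = 4.233×10^-5 K/W
R_cellular glass = L/(kA) = 0.05/(0.0509×1.8) = 0.5457 K/W
R_aluminium = L/(kA) = 0.0042/(202×1.8) = 1.155×10^-5 K/W
R_outer film = 1/(h_o·A) = 1/(4.88×1.8) = 0.1138 K/W
R_total = 0.6615 K/W;  Q = ΔT/R_total = 143/0.6615 = 216.2 W
T_interface = T_inner − Q·ΣR(inner→interface) = 176 − 216×0.5476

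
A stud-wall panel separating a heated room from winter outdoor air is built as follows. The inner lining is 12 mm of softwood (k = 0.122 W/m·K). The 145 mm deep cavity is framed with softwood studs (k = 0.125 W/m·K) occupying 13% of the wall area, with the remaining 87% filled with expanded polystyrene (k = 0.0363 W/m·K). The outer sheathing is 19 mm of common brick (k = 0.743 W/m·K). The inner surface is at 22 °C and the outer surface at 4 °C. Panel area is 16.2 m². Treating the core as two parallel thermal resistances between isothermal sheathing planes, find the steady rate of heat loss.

Q ≈ 92.4 W

Sheathing layers in series; stud and cavity paths in parallel between them.
R_inner = 0.012/(0.122×16.2) = 0.006072 K/W
R_stud  = 0.145/(0.125×0.13×16.2) = 0.5508 K/W
R_cav   = 0.145/(0.0363×0.87×16.2) = 0.2834 K/W
1/R_core = 1/R_stud + 1/R_cav → R_core = 0.1871 K/W
R_outer = 0.019/(0.743×16.2) = 0.001579 K/W
R_total = 0.1948 K/W
Q = ΔT/R_total = 18/0.1948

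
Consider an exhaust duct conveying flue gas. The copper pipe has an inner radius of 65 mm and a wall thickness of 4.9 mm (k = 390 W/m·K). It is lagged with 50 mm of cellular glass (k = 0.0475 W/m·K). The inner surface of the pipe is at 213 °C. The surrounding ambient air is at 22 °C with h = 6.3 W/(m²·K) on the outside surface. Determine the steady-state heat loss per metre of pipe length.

q′ ≈ 94.6 W/m

Cylindrical conduction, so R = ln(r₂/r₁)/(2πkL) per layer, in series:
R_copper pipe wall = ln(69.9/65)/(2π×390×1) = 2.966×10^-5 K/W
R_cellular glass = ln(119.9/69.9)/(2π×0.0475×1) = 1.808 K/W
R_outer film = 1/(h_o·2πr_oL) = 1/(6.3×2π×0.1199×1) = 0.2107 K/W
R_total = 2.019 K/W
Q = ΔT/R_total = 191/2.019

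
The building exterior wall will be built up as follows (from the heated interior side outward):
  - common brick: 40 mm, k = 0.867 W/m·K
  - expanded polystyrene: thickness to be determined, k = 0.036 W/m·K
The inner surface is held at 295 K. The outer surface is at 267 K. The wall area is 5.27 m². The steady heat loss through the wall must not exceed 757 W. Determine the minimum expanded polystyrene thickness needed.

L ≈ 5.36 mm

Treating each layer as a thermal resistance in series:
R_common brick = L/(kA) = 0.04/(0.867×5.27) = 0.008754 K/W
Sum of the known resistances R_other = 0.008754 K/W
Required total resistance R_tot = ΔT/Q_allow = 28/757 = 0.03699 K/W
R_expanded polystyrene = R_tot − R_other = 0.02823 K/W
L = R·k·A = 0.02823×0.036×5.27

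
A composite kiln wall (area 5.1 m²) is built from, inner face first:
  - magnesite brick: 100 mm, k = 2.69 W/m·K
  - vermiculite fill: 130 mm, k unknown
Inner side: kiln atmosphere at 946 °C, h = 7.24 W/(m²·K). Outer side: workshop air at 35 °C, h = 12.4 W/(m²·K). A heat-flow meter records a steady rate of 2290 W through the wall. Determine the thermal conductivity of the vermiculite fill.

Using the resistance-network approach (series):
R_inner film = 1/(h_i·A) = 1/(7.24×5.1) = 0.02708 K/W
R_magnesite brick = L/(kA) = 0.1/(2.69×5.1) = 0.007289 K/W
R_outer film = 1/(h_o·A) = 1/(12.4×5.1) = 0.01581 K/W
Sum of known resistances R_other = 0.05018 K/W
Total R = ΔT/Q = 911/2290 = 0.3978 K/W
R_vermiculite fill = R_total − R_other = 0.3476 K/W
k = L/(R·A) = 0.13/(0.3476×5.1)

k ≈ 0.0733 W/(m·K)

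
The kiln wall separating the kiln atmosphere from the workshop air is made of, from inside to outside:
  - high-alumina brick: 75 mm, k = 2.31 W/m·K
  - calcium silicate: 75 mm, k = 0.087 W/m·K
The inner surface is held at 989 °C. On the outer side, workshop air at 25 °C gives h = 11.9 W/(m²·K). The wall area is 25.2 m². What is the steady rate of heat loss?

Q ≈ 24800 W

Model the wall as resistances in series:
R_high-alumina brick = L/(kA) = 0.075/(2.31×25.2) = 0.001288 K/W
R_calcium silicate = L/(kA) = 0.075/(0.087×25.2) = 0.03421 K/W
R_outer film = 1/(h_o·A) = 1/(11.9×25.2) = 0.003335 K/W
R_total = 0.03883 K/W
Q = ΔT / R_total = 964 / 0.03883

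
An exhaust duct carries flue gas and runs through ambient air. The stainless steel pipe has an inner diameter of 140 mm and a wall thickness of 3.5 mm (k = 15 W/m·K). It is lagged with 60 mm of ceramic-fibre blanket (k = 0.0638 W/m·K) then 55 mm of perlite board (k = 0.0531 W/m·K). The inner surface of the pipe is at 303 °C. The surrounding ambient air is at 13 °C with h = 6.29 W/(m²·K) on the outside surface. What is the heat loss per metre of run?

q′ ≈ 109 W/m

Cylindrical conduction, so R = ln(r₂/r₁)/(2πkL) per layer, in series:
R_stainless steel pipe wall = ln(73.5/70)/(2π×15×1) = 5.177×10^-4 K/W
R_ceramic-fibre blanket = ln(133.5/73.5)/(2π×0.0638×1) = 1.489 K/W
R_perlite board = ln(188.5/133.5)/(2π×0.0531×1) = 1.034 K/W
R_outer film = 1/(h_o·2πr_oL) = 1/(6.29×2π×0.1885×1) = 0.1342 K/W
R_total = 2.658 K/W
Q = ΔT/R_total = 290/2.658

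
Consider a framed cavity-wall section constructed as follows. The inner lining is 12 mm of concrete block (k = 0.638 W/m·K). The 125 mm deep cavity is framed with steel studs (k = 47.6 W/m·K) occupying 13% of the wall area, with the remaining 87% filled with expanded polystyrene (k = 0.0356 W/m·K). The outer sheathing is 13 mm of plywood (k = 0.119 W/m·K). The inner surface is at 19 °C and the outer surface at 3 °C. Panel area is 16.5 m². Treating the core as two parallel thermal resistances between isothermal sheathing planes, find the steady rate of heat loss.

Q ≈ 1780 W

Sheathing layers in series; stud and cavity paths in parallel between them.
R_inner = 0.012/(0.638×16.5) = 0.00114 K/W
R_stud  = 0.125/(47.6×0.13×16.5) = 0.001224 K/W
R_cav   = 0.125/(0.0356×0.87×16.5) = 0.2446 K/W
1/R_core = 1/R_stud + 1/R_cav → R_core = 0.001218 K/W
R_outer = 0.013/(0.119×16.5) = 0.006621 K/W
R_total = 0.008979 K/W
Q = ΔT/R_total = 16/0.008979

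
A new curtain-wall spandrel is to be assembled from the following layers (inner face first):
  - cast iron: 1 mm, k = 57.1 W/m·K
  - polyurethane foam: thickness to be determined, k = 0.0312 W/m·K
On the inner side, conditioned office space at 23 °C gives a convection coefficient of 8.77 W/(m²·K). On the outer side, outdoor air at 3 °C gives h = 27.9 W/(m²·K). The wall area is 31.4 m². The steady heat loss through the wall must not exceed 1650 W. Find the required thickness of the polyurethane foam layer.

Model the wall as resistances in series:
R_inner film = 1/(h_i·A) = 1/(8.77×31.4) = 0.003631 K/W
R_cast iron = L/(kA) = 0.001/(57.1×31.4) = 5.577×10^-7 K/W
R_outer film = 1/(h_o·A) = 1/(27.9×31.4) = 0.001141 K/W
Sum of the known resistances R_other = 0.004773 K/W
Required total resistance R_tot = ΔT/Q_allow = 20/1650 = 0.01212 K/W
R_polyurethane foam = R_tot − R_other = 0.007348 K/W
L = R·k·A = 0.007348×0.0312×31.4

L ≈ 7.2 mm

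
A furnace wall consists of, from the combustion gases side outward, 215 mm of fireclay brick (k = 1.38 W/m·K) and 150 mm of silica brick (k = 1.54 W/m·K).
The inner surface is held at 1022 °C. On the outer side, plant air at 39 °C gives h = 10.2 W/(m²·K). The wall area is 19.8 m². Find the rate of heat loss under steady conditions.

Q ≈ 55400 W

Using the resistance-network approach (series):
R_fireclay brick = L/(kA) = 0.215/(1.38×19.8) = 0.007869 K/W
R_silica brick = L/(kA) = 0.15/(1.54×19.8) = 0.004919 K/W
R_outer film = 1/(h_o·A) = 1/(10.2×19.8) = 0.004951 K/W
R_total = 0.01774 K/W
Q = ΔT / R_total = 983 / 0.01774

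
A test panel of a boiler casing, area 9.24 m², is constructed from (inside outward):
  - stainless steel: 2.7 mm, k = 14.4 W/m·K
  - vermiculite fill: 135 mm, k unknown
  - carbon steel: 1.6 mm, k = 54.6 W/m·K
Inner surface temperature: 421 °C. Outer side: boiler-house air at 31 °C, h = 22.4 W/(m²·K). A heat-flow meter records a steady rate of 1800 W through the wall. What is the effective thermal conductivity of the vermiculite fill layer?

k ≈ 0.069 W/(m·K)

Model the wall as resistances in series:
R_stainless steel = L/(kA) = 0.0027/(14.4×9.24) = 2.029×10^-5 K/W
R_carbon steel = L/(kA) = 0.0016/(54.6×9.24) = 3.171×10^-6 K/W
R_outer film = 1/(h_o·A) = 1/(22.4×9.24) = 0.004831 K/W
Sum of known resistances R_other = 0.004855 K/W
Total R = ΔT/Q = 390/1800 = 0.2167 K/W
R_vermiculite fill = R_total − R_other = 0.2118 K/W
k = L/(R·A) = 0.135/(0.2118×9.24)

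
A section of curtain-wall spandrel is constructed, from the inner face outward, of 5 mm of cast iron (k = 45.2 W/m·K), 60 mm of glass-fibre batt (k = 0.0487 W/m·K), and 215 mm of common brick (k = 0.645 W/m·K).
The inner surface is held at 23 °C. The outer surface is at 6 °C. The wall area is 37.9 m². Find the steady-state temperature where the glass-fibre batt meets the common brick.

Model the wall as resistances in series:
R_cast iron = L/(kA) = 0.005/(45.2×37.9) = 2.919×10^-6 K/W
R_glass-fibre batt = L/(kA) = 0.06/(0.0487×37.9) = 0.03251 K/W
R_common brick = L/(kA) = 0.215/(0.645×37.9) = 0.008795 K/W
R_total = 0.04131 K/W;  Q = ΔT/R_total = 17/0.04131 = 411.6 W
T_interface = T_inner − Q·ΣR(inner→interface) = 23 − 412×0.03251

T ≈ 9.62 °C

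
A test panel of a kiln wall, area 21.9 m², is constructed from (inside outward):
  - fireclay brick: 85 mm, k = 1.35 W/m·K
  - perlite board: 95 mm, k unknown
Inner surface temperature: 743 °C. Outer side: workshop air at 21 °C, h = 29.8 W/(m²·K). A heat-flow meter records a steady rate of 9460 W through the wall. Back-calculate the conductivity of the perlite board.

Model the wall as resistances in series:
R_fireclay brick = L/(kA) = 0.085/(1.35×21.9) = 0.002875 K/W
R_outer film = 1/(h_o·A) = 1/(29.8×21.9) = 0.001532 K/W
Sum of known resistances R_other = 0.004407 K/W
Total R = ΔT/Q = 722/9460 = 0.07632 K/W
R_perlite board = R_total − R_other = 0.07191 K/W
k = L/(R·A) = 0.095/(0.07191×21.9)

k ≈ 0.0603 W/(m·K)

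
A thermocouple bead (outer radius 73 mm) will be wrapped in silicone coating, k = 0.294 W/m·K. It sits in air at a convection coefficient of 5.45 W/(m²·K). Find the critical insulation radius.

For a sphere r_cr = 2k/h = 2×0.294/5.45
r_cr = 108 mm; since the bare radius (73 mm) is below r_cr, adding a thin layer of insulation will *increase* heat loss.

r_cr ≈ 108 mm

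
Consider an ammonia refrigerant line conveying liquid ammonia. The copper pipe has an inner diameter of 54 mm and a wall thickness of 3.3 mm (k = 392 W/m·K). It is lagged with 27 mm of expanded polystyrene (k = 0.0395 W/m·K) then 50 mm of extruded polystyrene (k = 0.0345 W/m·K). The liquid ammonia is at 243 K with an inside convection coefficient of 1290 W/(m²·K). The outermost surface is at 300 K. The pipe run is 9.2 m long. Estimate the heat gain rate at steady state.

Q ≈ 95.9 W

Treating each annulus and film as a series resistance:
R_inner film = 1/(h_i·2πr₁L) = 1/(1290×2π×0.027×9.2) = 4.967×10^-4 K/W
R_copper pipe wall = ln(30.3/27)/(2π×392×9.2) = 5.089×10^-6 K/W
R_expanded polystyrene = ln(57.3/30.3)/(2π×0.0395×9.2) = 0.279 K/W
R_extruded polystyrene = ln(107.3/57.3)/(2π×0.0345×9.2) = 0.3146 K/W
R_total = 0.5941 K/W
Q = ΔT/R_total = 57/0.5941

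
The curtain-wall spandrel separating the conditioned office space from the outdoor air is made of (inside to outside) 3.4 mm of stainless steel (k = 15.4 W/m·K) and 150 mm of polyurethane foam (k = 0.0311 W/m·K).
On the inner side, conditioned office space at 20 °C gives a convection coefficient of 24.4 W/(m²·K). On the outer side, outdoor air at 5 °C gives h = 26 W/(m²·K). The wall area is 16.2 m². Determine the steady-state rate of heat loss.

Using the resistance-network approach (series):
R_inner film = 1/(h_i·A) = 1/(24.4×16.2) = 0.00253 K/W
R_stainless steel = L/(kA) = 0.0034/(15.4×16.2) = 1.363×10^-5 K/W
R_polyurethane foam = L/(kA) = 0.15/(0.0311×16.2) = 0.2977 K/W
R_outer film = 1/(h_o·A) = 1/(26×16.2) = 0.002374 K/W
R_total = 0.3026 K/W
Q = ΔT / R_total = 15 / 0.3026

Q ≈ 49.6 W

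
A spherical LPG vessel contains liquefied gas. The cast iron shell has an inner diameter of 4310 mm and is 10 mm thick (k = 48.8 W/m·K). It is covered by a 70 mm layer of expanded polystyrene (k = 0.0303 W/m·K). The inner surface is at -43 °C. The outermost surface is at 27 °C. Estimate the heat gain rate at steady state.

Q ≈ 1840 W

For a spherical shell R = (1/r₁ − 1/r₂)/(4πk); film R = 1/(h·4πr²). In series:
R_cast iron shell = (1/2.155 − 1/2.165)/(4π×48.8) = 3.495×10^-6 K/W
R_expanded polystyrene = (1/2.165 − 1/2.235)/(4π×0.0303) = 0.03799 K/W
R_total = 0.038 K/W
Q = ΔT/R_total = 70/0.038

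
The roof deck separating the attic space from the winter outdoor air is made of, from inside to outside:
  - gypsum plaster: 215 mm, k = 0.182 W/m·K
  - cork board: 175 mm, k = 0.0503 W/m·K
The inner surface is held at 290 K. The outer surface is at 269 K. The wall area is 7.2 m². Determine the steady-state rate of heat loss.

Q ≈ 32.4 W

Series thermal resistances:
R_gypsum plaster = L/(kA) = 0.215/(0.182×7.2) = 0.1641 K/W
R_cork board = L/(kA) = 0.175/(0.0503×7.2) = 0.4832 K/W
R_total = 0.6473 K/W
Q = ΔT / R_total = 21 / 0.6473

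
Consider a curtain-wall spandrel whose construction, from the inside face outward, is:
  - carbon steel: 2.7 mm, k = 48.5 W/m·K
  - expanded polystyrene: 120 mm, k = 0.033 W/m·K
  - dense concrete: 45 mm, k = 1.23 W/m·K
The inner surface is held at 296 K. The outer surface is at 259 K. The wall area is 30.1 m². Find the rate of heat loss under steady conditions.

Thermal resistances in series:
R_carbon steel = L/(kA) = 0.0027/(48.5×30.1) = 1.85×10^-6 K/W
R_expanded polystyrene = L/(kA) = 0.12/(0.033×30.1) = 0.1208 K/W
R_dense concrete = L/(kA) = 0.045/(1.23×30.1) = 0.001215 K/W
R_total = 0.122 K/W
Q = ΔT / R_total = 37 / 0.122

Q ≈ 303 W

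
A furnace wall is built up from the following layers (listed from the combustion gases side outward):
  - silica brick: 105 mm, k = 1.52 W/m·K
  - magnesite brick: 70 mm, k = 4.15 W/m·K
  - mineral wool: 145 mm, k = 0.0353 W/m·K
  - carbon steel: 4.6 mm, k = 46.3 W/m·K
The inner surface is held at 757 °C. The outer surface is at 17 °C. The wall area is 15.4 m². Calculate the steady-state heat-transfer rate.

Q ≈ 2720 W

Using the resistance-network approach (series):
R_silica brick = L/(kA) = 0.105/(1.52×15.4) = 0.004486 K/W
R_magnesite brick = L/(kA) = 0.07/(4.15×15.4) = 0.001095 K/W
R_mineral wool = L/(kA) = 0.145/(0.0353×15.4) = 0.2667 K/W
R_carbon steel = L/(kA) = 0.0046/(46.3×15.4) = 6.451×10^-6 K/W
R_total = 0.2723 K/W
Q = ΔT / R_total = 740 / 0.2723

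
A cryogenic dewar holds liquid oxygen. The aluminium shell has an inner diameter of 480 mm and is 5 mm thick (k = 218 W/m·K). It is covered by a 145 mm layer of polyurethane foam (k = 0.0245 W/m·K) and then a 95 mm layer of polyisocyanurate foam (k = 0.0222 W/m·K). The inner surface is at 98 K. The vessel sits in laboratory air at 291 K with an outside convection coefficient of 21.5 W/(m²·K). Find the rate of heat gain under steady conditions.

Q ≈ 28.6 W

Spherical conduction: R = (1/r_in − 1/r_out)/(4πk) per layer; series-sum.
R_aluminium shell = (1/0.24 − 1/0.245)/(4π×218) = 3.104×10^-5 K/W
R_polyurethane foam = (1/0.245 − 1/0.39)/(4π×0.0245) = 4.929 K/W
R_polyisocyanurate foam = (1/0.39 − 1/0.485)/(4π×0.0222) = 1.8 K/W
R_outer film = 1/(h·4πr_o²) = 1/(21.5×4π×0.485²) = 0.01574 K/W
R_total = 6.745 K/W
Q = ΔT/R_total = 193/6.745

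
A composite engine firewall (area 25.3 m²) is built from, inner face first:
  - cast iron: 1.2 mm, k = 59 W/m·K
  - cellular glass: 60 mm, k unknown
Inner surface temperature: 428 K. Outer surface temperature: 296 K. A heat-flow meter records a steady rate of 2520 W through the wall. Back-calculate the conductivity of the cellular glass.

k ≈ 0.0453 W/(m·K)

Series thermal resistances:
R_cast iron = L/(kA) = 0.0012/(59×25.3) = 8.039×10^-7 K/W
Sum of known resistances R_other = 8.039×10^-7 K/W
Total R = ΔT/Q = 132/2520 = 0.05238 K/W
R_cellular glass = R_total − R_other = 0.05238 K/W
k = L/(R·A) = 0.06/(0.05238×25.3)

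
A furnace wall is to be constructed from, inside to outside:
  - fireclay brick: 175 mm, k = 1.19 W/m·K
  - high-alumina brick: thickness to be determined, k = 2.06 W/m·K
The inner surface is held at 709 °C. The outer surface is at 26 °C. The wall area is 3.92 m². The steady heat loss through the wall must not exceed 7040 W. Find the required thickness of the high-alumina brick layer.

L ≈ 480 mm

Thermal resistances in series:
R_fireclay brick = L/(kA) = 0.175/(1.19×3.92) = 0.03752 K/W
Sum of the known resistances R_other = 0.03752 K/W
Required total resistance R_tot = ΔT/Q_allow = 683/7040 = 0.09702 K/W
R_high-alumina brick = R_tot − R_other = 0.0595 K/W
L = R·k·A = 0.0595×2.06×3.92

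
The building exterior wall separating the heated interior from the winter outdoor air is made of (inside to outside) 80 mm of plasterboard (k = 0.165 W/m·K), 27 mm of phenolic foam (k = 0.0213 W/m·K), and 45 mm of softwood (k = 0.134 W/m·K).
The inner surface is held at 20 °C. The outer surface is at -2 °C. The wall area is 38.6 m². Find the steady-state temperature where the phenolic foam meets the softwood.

T ≈ 1.54 °C

Treating each layer as a thermal resistance in series:
R_plasterboard = L/(kA) = 0.08/(0.165×38.6) = 0.01256 K/W
R_phenolic foam = L/(kA) = 0.027/(0.0213×38.6) = 0.03284 K/W
R_softwood = L/(kA) = 0.045/(0.134×38.6) = 0.0087 K/W
R_total = 0.0541 K/W;  Q = ΔT/R_total = 22/0.0541 = 406.7 W
T_interface = T_inner − Q·ΣR(inner→interface) = 20 − 407×0.0454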